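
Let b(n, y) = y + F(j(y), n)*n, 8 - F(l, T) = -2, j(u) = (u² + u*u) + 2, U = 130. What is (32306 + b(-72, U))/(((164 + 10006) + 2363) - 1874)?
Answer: 10572/3553 ≈ 2.9755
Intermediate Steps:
j(u) = 2 + 2*u² (j(u) = (u² + u²) + 2 = 2*u² + 2 = 2 + 2*u²)
F(l, T) = 10 (F(l, T) = 8 - 1*(-2) = 8 + 2 = 10)
b(n, y) = y + 10*n
(32306 + b(-72, U))/(((164 + 10006) + 2363) - 1874) = (32306 + (130 + 10*(-72)))/(((164 + 10006) + 2363) - 1874) = (32306 + (130 - 720))/((10170 + 2363) - 1874) = (32306 - 590)/(12533 - 1874) = 31716/10659 = 31716*(1/10659) = 10572/3553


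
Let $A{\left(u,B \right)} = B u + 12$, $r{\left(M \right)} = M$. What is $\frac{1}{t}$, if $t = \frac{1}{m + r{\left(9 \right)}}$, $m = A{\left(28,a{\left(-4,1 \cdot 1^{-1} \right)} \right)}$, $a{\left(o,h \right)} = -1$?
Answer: $-7$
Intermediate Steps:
$A{\left(u,B \right)} = 12 + B u$
$m = -16$ ($m = 12 - 28 = -16$)
$t = - \frac{1}{7}$ ($t = \frac{1}{-16 + 9} = \frac{1}{-7} = - \frac{1}{7} \approx -0.14286$)
$\frac{1}{t} = \frac{1}{- \frac{1}{7}} = -7$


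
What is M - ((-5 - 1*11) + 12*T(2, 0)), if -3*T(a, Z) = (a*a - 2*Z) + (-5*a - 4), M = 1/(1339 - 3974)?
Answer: -63241/2635 ≈ -24.000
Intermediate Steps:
M = -1/2635 (M = 1/(-2635) = -1/2635 ≈ -0.00037951)
T(a, Z) = 4/3 - a²/3 + 2*Z/3 + 5*a/3 (T(a, Z) = -((a*a - 2*Z) + (-5*a - 4))/3 = -((a² - 2*Z) + (-4 - 5*a))/3 = -(-4 + a² - 5*a - 2*Z)/3 = 4/3 - a²/3 + 2*Z/3 + 5*a/3)
M - ((-5 - 1*11) + 12*T(2, 0)) = -1/2635 - ((-5 - 1*11) + 12*(4/3 - ⅓*2² + (⅔)*0 + (5/3)*2)) = -1/2635 - ((-5 - 11) + 12*(4/3 - ⅓*4 + 0 + 10/3)) = -1/2635 - (-16 + 12*(4/3 - 4/3 + 0 + 10/3)) = -1/2635 - (-16 + 12*(10/3)) = -1/2635 - (-16 + 40) = -1/2635 - 1*24 = -1/2635 - 24 = -63241/2635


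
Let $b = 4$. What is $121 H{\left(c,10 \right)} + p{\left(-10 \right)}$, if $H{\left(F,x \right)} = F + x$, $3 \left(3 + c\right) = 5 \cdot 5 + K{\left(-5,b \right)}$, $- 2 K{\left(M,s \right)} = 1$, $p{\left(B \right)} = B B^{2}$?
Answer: $\frac{5011}{6} \approx 835.17$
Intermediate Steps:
$p{\left(B \right)} = B^{3}$
$K{\left(M,s \right)} = - \frac{1}{2}$ ($K{\left(M,s \right)} = \left(- \frac{1}{2}\right) 1 = - \frac{1}{2}$)
$c = \frac{31}{6}$ ($c = -3 + \frac{5 \cdot 5 - \frac{1}{2}}{3} = -3 + \frac{25 - \frac{1}{2}}{3} = -3 + \frac{1}{3} \cdot \frac{49}{2} = -3 + \frac{49}{6} = \frac{31}{6} \approx 5.1667$)
$121 H{\left(c,10 \right)} + p{\left(-10 \right)} = 121 \left(\frac{31}{6} + 10\right) + \left(-10\right)^{3} = 121 \cdot \frac{91}{6} - 1000 = \frac{11011}{6} - 1000 = \frac{5011}{6}$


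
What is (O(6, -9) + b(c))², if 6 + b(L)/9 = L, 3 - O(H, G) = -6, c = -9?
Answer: 15876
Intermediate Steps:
O(H, G) = 9 (O(H, G) = 3 - 1*(-6) = 3 + 6 = 9)
b(L) = -54 + 9*L
(O(6, -9) + b(c))² = (9 + (-54 + 9*(-9)))² = (9 + (-54 - 81))² = (9 - 135)² = (-126)² = 15876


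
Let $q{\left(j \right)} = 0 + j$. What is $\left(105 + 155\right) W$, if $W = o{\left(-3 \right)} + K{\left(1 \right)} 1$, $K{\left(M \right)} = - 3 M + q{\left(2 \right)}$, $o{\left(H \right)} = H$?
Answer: $-1040$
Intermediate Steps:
$q{\left(j \right)} = j$
$K{\left(M \right)} = 2 - 3 M$ ($K{\left(M \right)} = - 3 M + 2 = 2 - 3 M$)
$W = -4$ ($W = -3 + \left(2 - 3\right) 1 = -3 - 1 = -4$)
$\left(105 + 155\right) W = \left(105 + 155\right) \left(-4\right) = 260 \left(-4\right) = -1040$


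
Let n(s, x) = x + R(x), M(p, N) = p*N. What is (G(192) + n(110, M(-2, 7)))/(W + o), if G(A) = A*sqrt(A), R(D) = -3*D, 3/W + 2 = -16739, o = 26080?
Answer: 468748/436605277 + 25714176*sqrt(3)/436605277 ≈ 0.10308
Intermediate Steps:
W = -3/16741 (W = 3/(-2 - 16739) = 3/(-16741) = 3*(-1/16741) = -3/16741 ≈ -0.00017920)
M(p, N) = N*p
G(A) = A**(3/2)
n(s, x) = -2*x (n(s, x) = x - 3*x = -2*x)
(G(192) + n(110, M(-2, 7)))/(W + o) = (192**(3/2) - 14*(-2))/(-3/16741 + 26080) = (1536*sqrt(3) - 2*(-14))/(436605277/16741) = (1536*sqrt(3) + 28)*(16741/436605277) = (28 + 1536*sqrt(3))*(16741/436605277) = 468748/436605277 + 25714176*sqrt(3)/436605277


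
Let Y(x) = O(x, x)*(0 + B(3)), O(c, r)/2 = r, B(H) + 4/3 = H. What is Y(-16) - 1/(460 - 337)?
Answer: -2187/41 ≈ -53.341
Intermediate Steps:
B(H) = -4/3 + H
O(c, r) = 2*r
Y(x) = 10*x/3 (Y(x) = (2*x)*(0 + (-4/3 + 3)) = (2*x)*(0 + 5/3) = (2*x)*(5/3) = 10*x/3)
Y(-16) - 1/(460 - 337) = (10/3)*(-16) - 1/(460 - 337) = -160/3 - 1/123 = -2187/41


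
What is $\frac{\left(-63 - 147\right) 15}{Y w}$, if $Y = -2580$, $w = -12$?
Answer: $- \frac{35}{344} \approx -0.10174$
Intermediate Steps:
$\frac{\left(-63 - 147\right) 15}{Y w} = \frac{\left(-63 - 147\right) 15}{\left(-2580\right) \left(-12\right)} = \frac{\left(-210\right) 15}{30960} = \left(-3150\right) \frac{1}{30960} = - \frac{35}{344}$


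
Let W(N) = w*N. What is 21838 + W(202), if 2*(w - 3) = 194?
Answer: 42038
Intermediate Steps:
w = 100 (w = 3 + (½)*194 = 3 + 97 = 100)
W(N) = 100*N
21838 + W(202) = 21838 + 100*202 = 21838 + 20200 = 42038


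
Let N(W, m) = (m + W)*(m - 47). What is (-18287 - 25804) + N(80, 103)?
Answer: -33843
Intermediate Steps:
N(W, m) = (-47 + m)*(W + m) (N(W, m) = (W + m)*(-47 + m) = (-47 + m)*(W + m))
(-18287 - 25804) + N(80, 103) = (-18287 - 25804) + (103**2 - 47*80 - 47*103 + 80*103) = -44091 + (10609 - 3760 - 4841 + 8240) = -44091 + 10248 = -33843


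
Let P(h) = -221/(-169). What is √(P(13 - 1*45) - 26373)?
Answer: 4*I*√278551/13 ≈ 162.39*I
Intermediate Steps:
P(h) = 17/13 (P(h) = -221*(-1/169) = 17/13)
√(P(13 - 1*45) - 26373) = √(17/13 - 26373) = √(-342832/13) = 4*I*√278551/13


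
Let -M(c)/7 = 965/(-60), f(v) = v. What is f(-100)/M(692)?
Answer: -1200/1351 ≈ -0.88823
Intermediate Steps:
M(c) = 1351/12 (M(c) = -6755/(-60) = -6755*(-1)/60 = -7*(-193/12) = 1351/12)
f(-100)/M(692) = -100/1351/12 = -100*12/1351 = -1200/1351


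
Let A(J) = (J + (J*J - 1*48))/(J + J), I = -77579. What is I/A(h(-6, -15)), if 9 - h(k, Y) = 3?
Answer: 155158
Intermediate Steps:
h(k, Y) = 6 (h(k, Y) = 9 - 1*3 = 9 - 3 = 6)
A(J) = (-48 + J + J²)/(2*J) (A(J) = (J + (J² - 48))/((2*J)) = (J + (-48 + J²))*(1/(2*J)) = (-48 + J + J²)*(1/(2*J)) = (-48 + J + J²)/(2*J))
I/A(h(-6, -15)) = -77579*12/(-48 + 6*(1 + 6)) = -77579*12/(-48 + 6*7) = -77579*12/(-48 + 42) = -77579/((½)*(⅙)*(-6)) = -77579/(-½) = -77579*(-2) = 155158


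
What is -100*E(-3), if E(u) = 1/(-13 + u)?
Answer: 25/4 ≈ 6.2500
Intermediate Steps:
-100*E(-3) = -100/(-13 - 3) = -100/(-16) = -100*(-1/16) = 25/4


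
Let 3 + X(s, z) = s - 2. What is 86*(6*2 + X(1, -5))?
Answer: 688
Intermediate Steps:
X(s, z) = -5 + s (X(s, z) = -3 + (s - 2) = -3 + (-2 + s) = -5 + s)
86*(6*2 + X(1, -5)) = 86*(6*2 + (-5 + 1)) = 86*(12 - 4) = 86*8 = 688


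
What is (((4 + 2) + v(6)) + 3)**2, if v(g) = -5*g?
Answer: 441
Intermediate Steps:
(((4 + 2) + v(6)) + 3)**2 = (((4 + 2) - 5*6) + 3)**2 = ((6 - 30) + 3)**2 = (-24 + 3)**2 = (-21)**2 = 441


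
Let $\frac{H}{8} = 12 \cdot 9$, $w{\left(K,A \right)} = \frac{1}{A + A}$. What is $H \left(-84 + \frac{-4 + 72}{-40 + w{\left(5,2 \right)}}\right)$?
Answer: $- \frac{3924864}{53} \approx -74054.0$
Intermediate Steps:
$w{\left(K,A \right)} = \frac{1}{2 A}$
$H = 864$ ($H = 8 \cdot 12 \cdot 9 = 8 \cdot 108 = 864$)
$H \left(-84 + \frac{-4 + 72}{-40 + w{\left(5,2 \right)}}\right) = 864 \left(-84 + \frac{-4 + 72}{-40 + \frac{1}{2 \cdot 2}}\right) = 864 \left(-84 + \frac{68}{-40 + \frac{1}{2} \cdot \frac{1}{2}}\right) = 864 \left(-84 + \frac{68}{-40 + \frac{1}{4}}\right) = 864 \left(-84 + \frac{68}{- \frac{159}{4}}\right) = 864 \left(-84 + 68 \left(- \frac{4}{159}\right)\right) = 864 \left(-84 - \frac{272}{159}\right) = 864 \left(- \frac{13628}{159}\right) = - \frac{3924864}{53}$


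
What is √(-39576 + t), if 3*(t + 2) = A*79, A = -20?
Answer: I*√360942/3 ≈ 200.26*I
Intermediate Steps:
t = -1586/3 (t = -2 + (-20*79)/3 = -2 + (⅓)*(-1580) = -2 - 1580/3 = -1586/3 ≈ -528.67)
√(-39576 + t) = √(-39576 - 1586/3) = √(-120314/3) = I*√360942/3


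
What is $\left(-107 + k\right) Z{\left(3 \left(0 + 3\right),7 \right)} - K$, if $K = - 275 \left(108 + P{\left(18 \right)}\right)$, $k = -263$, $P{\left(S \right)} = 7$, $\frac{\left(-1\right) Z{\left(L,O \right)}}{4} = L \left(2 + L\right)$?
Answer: $178145$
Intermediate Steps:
$Z{\left(L,O \right)} = - 4 L \left(2 + L\right)$
$K = -31625$ ($K = - 275 \left(108 + 7\right) = \left(-275\right) 115 = -31625$)
$\left(-107 + k\right) Z{\left(3 \left(0 + 3\right),7 \right)} - K = \left(-107 - 263\right) \left(- 4 \cdot 3 \left(0 + 3\right) \left(2 + 3 \left(0 + 3\right)\right)\right) - -31625 = - 370 \left(- 4 \cdot 3 \cdot 3 \left(2 + 3 \cdot 3\right)\right) + 31625 = - 370 \left(\left(-4\right) 9 \left(2 + 9\right)\right) + 31625 = - 370 \left(\left(-4\right) 9 \cdot 11\right) + 31625 = \left(-370\right) \left(-396\right) + 31625 = 146520 + 31625 = 178145$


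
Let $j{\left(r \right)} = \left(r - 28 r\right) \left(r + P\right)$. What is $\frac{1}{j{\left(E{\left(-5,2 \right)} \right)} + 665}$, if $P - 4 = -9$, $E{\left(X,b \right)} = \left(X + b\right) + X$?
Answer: $- \frac{1}{2143} \approx -0.00046664$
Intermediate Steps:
$E{\left(X,b \right)} = b + 2 X$
$P = -5$ ($P = 4 - 9 = -5$)
$j{\left(r \right)} = - 27 r \left(-5 + r\right)$ ($j{\left(r \right)} = \left(r - 28 r\right) \left(r - 5\right) = - 27 r \left(-5 + r\right)$)
$\frac{1}{j{\left(E{\left(-5,2 \right)} \right)} + 665} = \frac{1}{27 \left(2 + 2 \left(-5\right)\right) \left(5 - \left(2 + 2 \left(-5\right)\right)\right) + 665} = \frac{1}{27 \left(2 - 10\right) \left(5 - \left(2 - 10\right)\right) + 665} = \frac{1}{27 \left(-8\right) \left(5 - -8\right) + 665} = \frac{1}{27 \left(-8\right) \left(5 + 8\right) + 665} = \frac{1}{27 \left(-8\right) 13 + 665} = \frac{1}{-2808 + 665} = \frac{1}{-2143} = - \frac{1}{2143}$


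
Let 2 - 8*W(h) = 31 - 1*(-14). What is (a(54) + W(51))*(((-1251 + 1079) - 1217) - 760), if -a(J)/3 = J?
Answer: 2877511/8 ≈ 3.5969e+5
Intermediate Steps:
a(J) = -3*J
W(h) = -43/8 (W(h) = ¼ - (31 - 1*(-14))/8 = ¼ - (31 + 14)/8 = ¼ - ⅛*45 = ¼ - 45/8 = -43/8)
(a(54) + W(51))*(((-1251 + 1079) - 1217) - 760) = (-3*54 - 43/8)*(((-1251 + 1079) - 1217) - 760) = (-162 - 43/8)*((-172 - 1217) - 760) = -1339*(-1389 - 760)/8 = -1339/8*(-2149) = 2877511/8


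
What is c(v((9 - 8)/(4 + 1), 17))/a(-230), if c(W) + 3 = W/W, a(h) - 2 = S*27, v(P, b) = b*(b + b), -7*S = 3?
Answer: 14/67 ≈ 0.20896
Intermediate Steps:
S = -3/7 (S = -⅐*3 = -3/7 ≈ -0.42857)
v(P, b) = 2*b² (v(P, b) = b*(2*b) = 2*b²)
a(h) = -67/7 (a(h) = 2 - 3/7*27 = 2 - 81/7 = -67/7)
c(W) = -2 (c(W) = -3 + W/W = -3 + 1 = -2)
c(v((9 - 8)/(4 + 1), 17))/a(-230) = -2/(-67/7) = -2*(-7/67) = 14/67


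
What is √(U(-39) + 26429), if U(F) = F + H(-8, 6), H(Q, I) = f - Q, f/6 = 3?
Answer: 4*√1651 ≈ 162.53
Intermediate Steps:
f = 18 (f = 6*3 = 18)
H(Q, I) = 18 - Q
U(F) = 26 + F (U(F) = F + (18 - 1*(-8)) = F + (18 + 8) = F + 26 = 26 + F)
√(U(-39) + 26429) = √((26 - 39) + 26429) = √(-13 + 26429) = √26416 = 4*√1651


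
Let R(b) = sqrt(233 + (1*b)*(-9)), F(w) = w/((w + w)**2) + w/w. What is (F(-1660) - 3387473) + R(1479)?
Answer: -22492814081/6640 + I*sqrt(13078) ≈ -3.3875e+6 + 114.36*I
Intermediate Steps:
F(w) = 1 + 1/(4*w) (F(w) = w/((2*w)**2) + 1 = w/((4*w**2)) + 1 = w*(1/(4*w**2)) + 1 = 1/(4*w) + 1 = 1 + 1/(4*w))
R(b) = sqrt(233 - 9*b) (R(b) = sqrt(233 + b*(-9)) = sqrt(233 - 9*b))
(F(-1660) - 3387473) + R(1479) = ((1/4 - 1660)/(-1660) - 3387473) + sqrt(233 - 9*1479) = (-1/1660*(-6639/4) - 3387473) + sqrt(233 - 13311) = (6639/6640 - 3387473) + sqrt(-13078) = -22492814081/6640 + I*sqrt(13078)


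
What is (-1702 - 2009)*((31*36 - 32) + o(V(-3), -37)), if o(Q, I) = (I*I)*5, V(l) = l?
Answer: -29424519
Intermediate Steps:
o(Q, I) = 5*I**2 (o(Q, I) = I**2*5 = 5*I**2)
(-1702 - 2009)*((31*36 - 32) + o(V(-3), -37)) = (-1702 - 2009)*((31*36 - 32) + 5*(-37)**2) = -3711*((1116 - 32) + 5*1369) = -3711*(1084 + 6845) = -3711*7929 = -29424519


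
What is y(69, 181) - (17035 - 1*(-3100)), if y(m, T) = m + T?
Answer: -19885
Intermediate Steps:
y(m, T) = T + m
y(69, 181) - (17035 - 1*(-3100)) = (181 + 69) - (17035 - 1*(-3100)) = 250 - (17035 + 3100) = 250 - 1*20135 = 250 - 20135 = -19885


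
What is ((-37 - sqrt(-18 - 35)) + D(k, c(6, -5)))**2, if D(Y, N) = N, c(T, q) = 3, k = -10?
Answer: (34 + I*sqrt(53))**2 ≈ 1103.0 + 495.05*I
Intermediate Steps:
((-37 - sqrt(-18 - 35)) + D(k, c(6, -5)))**2 = ((-37 - sqrt(-18 - 35)) + 3)**2 = ((-37 - sqrt(-53)) + 3)**2 = ((-37 - I*sqrt(53)) + 3)**2 = (-34 - I*sqrt(53))**2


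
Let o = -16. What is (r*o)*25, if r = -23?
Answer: 9200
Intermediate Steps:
(r*o)*25 = -23*(-16)*25 = 368*25 = 9200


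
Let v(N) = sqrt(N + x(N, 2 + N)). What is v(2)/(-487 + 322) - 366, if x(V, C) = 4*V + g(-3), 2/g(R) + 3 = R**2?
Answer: -366 - sqrt(93)/495 ≈ -366.02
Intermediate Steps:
g(R) = 2/(-3 + R**2)
x(V, C) = 1/3 + 4*V (x(V, C) = 4*V + 2/(-3 + (-3)**2) = 4*V + 2/(-3 + 9) = 4*V + 2/6 = 4*V + 2*(1/6) = 4*V + 1/3 = 1/3 + 4*V)
v(N) = sqrt(1/3 + 5*N) (v(N) = sqrt(N + (1/3 + 4*N)) = sqrt(1/3 + 5*N))
v(2)/(-487 + 322) - 366 = (sqrt(3 + 45*2)/3)/(-487 + 322) - 366 = (sqrt(3 + 90)/3)/(-165) - 366 = (sqrt(93)/3)*(-1/165) - 366 = -sqrt(93)/495 - 366 = -366 - sqrt(93)/495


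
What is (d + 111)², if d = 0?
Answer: 12321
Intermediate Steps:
(d + 111)² = (0 + 111)² = 111² = 12321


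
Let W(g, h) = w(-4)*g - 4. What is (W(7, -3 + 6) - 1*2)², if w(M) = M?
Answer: 1156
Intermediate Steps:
W(g, h) = -4 - 4*g (W(g, h) = -4*g - 4 = -4 - 4*g)
(W(7, -3 + 6) - 1*2)² = ((-4 - 4*7) - 1*2)² = ((-4 - 28) - 2)² = (-32 - 2)² = (-34)² = 1156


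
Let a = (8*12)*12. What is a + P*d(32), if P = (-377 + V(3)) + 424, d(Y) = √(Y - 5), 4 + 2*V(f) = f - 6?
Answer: 1152 + 261*√3/2 ≈ 1378.0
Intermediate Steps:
V(f) = -5 + f/2 (V(f) = -2 + (f - 6)/2 = -2 + (-6 + f)/2 = -2 + (-3 + f/2) = -5 + f/2)
d(Y) = √(-5 + Y)
a = 1152 (a = 96*12 = 1152)
P = 87/2 (P = (-377 + (-5 + (½)*3)) + 424 = (-377 + (-5 + 3/2)) + 424 = (-377 - 7/2) + 424 = -761/2 + 424 = 87/2 ≈ 43.500)
a + P*d(32) = 1152 + 87*√(-5 + 32)/2 = 1152 + 87*√27/2 = 1152 + 87*(3*√3)/2 = 1152 + 261*√3/2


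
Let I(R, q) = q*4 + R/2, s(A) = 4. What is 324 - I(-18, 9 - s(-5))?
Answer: 313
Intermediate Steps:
I(R, q) = R/2 + 4*q (I(R, q) = 4*q + R*(½) = 4*q + R/2 = R/2 + 4*q)
324 - I(-18, 9 - s(-5)) = 324 - ((½)*(-18) + 4*(9 - 1*4)) = 324 - (-9 + 4*(9 - 4)) = 324 - (-9 + 4*5) = 324 - (-9 + 20) = 324 - 1*11 = 324 - 11 = 313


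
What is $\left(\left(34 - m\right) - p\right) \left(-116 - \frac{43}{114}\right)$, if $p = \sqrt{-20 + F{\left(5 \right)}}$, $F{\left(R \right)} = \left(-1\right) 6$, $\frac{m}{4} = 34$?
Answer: $\frac{225539}{19} + \frac{13267 i \sqrt{26}}{114} \approx 11870.0 + 593.41 i$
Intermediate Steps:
$m = 136$ ($m = 4 \cdot 34 = 136$)
$F{\left(R \right)} = -6$
$p = i \sqrt{26}$ ($p = \sqrt{-20 - 6} = \sqrt{-26} = i \sqrt{26} \approx 5.099 i$)
$\left(\left(34 - m\right) - p\right) \left(-116 - \frac{43}{114}\right) = \left(\left(34 - 136\right) - i \sqrt{26}\right) \left(-116 - \frac{43}{114}\right) = \left(-102 - i \sqrt{26}\right) \left(-116 - \frac{43}{114}\right) = \left(-102 - i \sqrt{26}\right) \left(- \frac{13267}{114}\right) = \frac{225539}{19} + \frac{13267 i \sqrt{26}}{114}$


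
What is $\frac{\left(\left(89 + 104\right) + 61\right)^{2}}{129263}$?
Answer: $\frac{64516}{129263} \approx 0.49911$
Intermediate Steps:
$\frac{\left(\left(89 + 104\right) + 61\right)^{2}}{129263} = \left(193 + 61\right)^{2} \cdot \frac{1}{129263} = 254^{2} \cdot \frac{1}{129263} = 64516 \cdot \frac{1}{129263} = \frac{64516}{129263}$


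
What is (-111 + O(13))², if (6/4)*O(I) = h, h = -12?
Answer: 14161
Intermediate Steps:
O(I) = -8 (O(I) = (⅔)*(-12) = -8)
(-111 + O(13))² = (-111 - 8)² = (-119)² = 14161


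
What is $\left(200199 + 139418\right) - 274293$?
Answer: $65324$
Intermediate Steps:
$\left(200199 + 139418\right) - 274293 = 339617 - 274293 = 65324$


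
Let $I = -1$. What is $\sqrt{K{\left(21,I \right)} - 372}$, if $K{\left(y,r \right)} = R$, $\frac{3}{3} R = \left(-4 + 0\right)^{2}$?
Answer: $2 i \sqrt{89} \approx 18.868 i$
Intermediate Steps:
$R = 16$ ($R = \left(-4 + 0\right)^{2} = \left(-4\right)^{2} = 16$)
$K{\left(y,r \right)} = 16$
$\sqrt{K{\left(21,I \right)} - 372} = \sqrt{16 - 372} = \sqrt{-356} = 2 i \sqrt{89}$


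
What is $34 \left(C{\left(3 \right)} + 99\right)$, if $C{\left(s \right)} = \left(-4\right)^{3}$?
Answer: $1190$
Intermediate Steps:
$C{\left(s \right)} = -64$
$34 \left(C{\left(3 \right)} + 99\right) = 34 \left(-64 + 99\right) = 34 \cdot 35 = 1190$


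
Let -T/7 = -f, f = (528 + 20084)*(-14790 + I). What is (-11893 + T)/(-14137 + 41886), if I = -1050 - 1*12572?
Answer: -4099408901/27749 ≈ -1.4773e+5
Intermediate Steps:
I = -13622 (I = -1050 - 12572 = -13622)
f = -585628144 (f = (528 + 20084)*(-14790 - 13622) = 20612*(-28412) = -585628144)
T = -4099397008 (T = -(-7)*(-585628144) = -7*585628144 = -4099397008)
(-11893 + T)/(-14137 + 41886) = (-11893 - 4099397008)/(-14137 + 41886) = -4099408901/27749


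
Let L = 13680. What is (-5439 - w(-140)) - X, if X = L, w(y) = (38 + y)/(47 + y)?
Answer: -592723/31 ≈ -19120.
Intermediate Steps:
w(y) = (38 + y)/(47 + y)
X = 13680
(-5439 - w(-140)) - X = (-5439 - (38 - 140)/(47 - 140)) - 1*13680 = (-5439 - (-102)/(-93)) - 13680 = (-5439 - (-1)*(-102)/93) - 13680 = (-5439 - 1*34/31) - 13680 = (-5439 - 34/31) - 13680 = -168643/31 - 13680 = -592723/31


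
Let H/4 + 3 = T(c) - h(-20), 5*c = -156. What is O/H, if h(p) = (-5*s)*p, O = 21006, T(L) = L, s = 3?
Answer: -17505/1114 ≈ -15.714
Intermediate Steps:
c = -156/5 (c = (⅕)*(-156) = -156/5 ≈ -31.200)
h(p) = -15*p (h(p) = (-5*3)*p = -15*p)
H = -6684/5 (H = -12 + 4*(-156/5 - (-15)*(-20)) = -12 + 4*(-156/5 - 1*300) = -12 + 4*(-156/5 - 300) = -12 + 4*(-1656/5) = -12 - 6624/5 = -6684/5 ≈ -1336.8)
O/H = 21006/(-6684/5) = 21006*(-5/6684) = -17505/1114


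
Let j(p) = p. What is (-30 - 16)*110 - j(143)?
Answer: -5203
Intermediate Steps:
(-30 - 16)*110 - j(143) = (-30 - 16)*110 - 1*143 = -46*110 - 143 = -5060 - 143 = -5203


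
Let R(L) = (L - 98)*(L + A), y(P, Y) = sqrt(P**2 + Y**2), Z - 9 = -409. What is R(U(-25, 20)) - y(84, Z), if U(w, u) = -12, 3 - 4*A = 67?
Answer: 3080 - 4*sqrt(10441) ≈ 2671.3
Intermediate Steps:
A = -16 (A = 3/4 - 1/4*67 = 3/4 - 67/4 = -16)
Z = -400 (Z = 9 - 409 = -400)
R(L) = (-98 + L)*(-16 + L) (R(L) = (L - 98)*(L - 16) = (-98 + L)*(-16 + L))
R(U(-25, 20)) - y(84, Z) = (1568 + (-12)**2 - 114*(-12)) - sqrt(84**2 + (-400)**2) = (1568 + 144 + 1368) - sqrt(7056 + 160000) = 3080 - sqrt(167056) = 3080 - 4*sqrt(10441)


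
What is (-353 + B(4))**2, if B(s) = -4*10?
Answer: 154449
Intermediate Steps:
B(s) = -40
(-353 + B(4))**2 = (-353 - 40)**2 = (-393)**2 = 154449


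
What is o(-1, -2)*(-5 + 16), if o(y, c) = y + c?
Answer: -33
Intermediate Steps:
o(y, c) = c + y
o(-1, -2)*(-5 + 16) = (-2 - 1)*(-5 + 16) = -3*11 = -33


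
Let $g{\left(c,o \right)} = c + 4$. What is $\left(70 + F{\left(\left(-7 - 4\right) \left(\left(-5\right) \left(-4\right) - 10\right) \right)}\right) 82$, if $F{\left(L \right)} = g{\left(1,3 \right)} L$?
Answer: $-39360$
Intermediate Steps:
$g{\left(c,o \right)} = 4 + c$
$F{\left(L \right)} = 5 L$ ($F{\left(L \right)} = \left(4 + 1\right) L = 5 L$)
$\left(70 + F{\left(\left(-7 - 4\right) \left(\left(-5\right) \left(-4\right) - 10\right) \right)}\right) 82 = \left(70 + 5 \left(-7 - 4\right) \left(\left(-5\right) \left(-4\right) - 10\right)\right) 82 = \left(70 + 5 \left(- 11 \left(20 - 10\right)\right)\right) 82 = \left(70 + 5 \left(\left(-11\right) 10\right)\right) 82 = \left(70 + 5 \left(-110\right)\right) 82 = \left(70 - 550\right) 82 = \left(-480\right) 82 = -39360$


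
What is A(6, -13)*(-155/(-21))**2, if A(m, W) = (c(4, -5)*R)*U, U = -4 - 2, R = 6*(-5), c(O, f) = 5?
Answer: 2402500/49 ≈ 49031.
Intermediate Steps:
R = -30
U = -6
A(m, W) = 900 (A(m, W) = (5*(-30))*(-6) = -150*(-6) = 900)
A(6, -13)*(-155/(-21))**2 = 900*(-155/(-21))**2 = 900*(-155*(-1/21))**2 = 900*(155/21)**2 = 900*(24025/441) = 2402500/49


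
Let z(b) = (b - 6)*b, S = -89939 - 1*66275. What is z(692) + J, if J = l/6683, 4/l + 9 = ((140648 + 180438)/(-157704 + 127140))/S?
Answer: 1842210951856022296/3880691771251 ≈ 4.7471e+5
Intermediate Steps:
S = -156214 (S = -89939 - 66275 = -156214)
l = -258082416/580681097 (l = 4/(-9 + ((140648 + 180438)/(-157704 + 127140))/(-156214)) = 4/(-9 + (321086/(-30564))*(-1/156214)) = 4/(-9 + (321086*(-1/30564))*(-1/156214)) = 4/(-9 - 160543/15282*(-1/156214)) = 4/(-9 + 4339/64520604) = 4/(-580681097/64520604) = 4*(-64520604/580681097) = -258082416/580681097 ≈ -0.44445)
z(b) = b*(-6 + b) (z(b) = (-6 + b)*b = b*(-6 + b))
J = -258082416/3880691771251 (J = -258082416/580681097/6683 = -258082416/580681097*1/6683 = -258082416/3880691771251 ≈ -6.6504e-5)
z(692) + J = 692*(-6 + 692) - 258082416/3880691771251 = 692*686 - 258082416/3880691771251 = 474712 - 258082416/3880691771251 = 1842210951856022296/3880691771251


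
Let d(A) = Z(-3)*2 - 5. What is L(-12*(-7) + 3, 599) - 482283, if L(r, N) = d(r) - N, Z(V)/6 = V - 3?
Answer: -482959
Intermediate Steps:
Z(V) = -18 + 6*V (Z(V) = 6*(V - 3) = 6*(-3 + V) = -18 + 6*V)
d(A) = -77 (d(A) = (-18 + 6*(-3))*2 - 5 = (-18 - 18)*2 - 5 = -36*2 - 5 = -72 - 5 = -77)
L(r, N) = -77 - N
L(-12*(-7) + 3, 599) - 482283 = (-77 - 1*599) - 482283 = (-77 - 599) - 482283 = -676 - 482283 = -482959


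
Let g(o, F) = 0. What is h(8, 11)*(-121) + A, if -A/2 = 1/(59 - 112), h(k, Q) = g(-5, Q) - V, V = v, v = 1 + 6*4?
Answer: 160327/53 ≈ 3025.0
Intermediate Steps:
v = 25 (v = 1 + 24 = 25)
V = 25
h(k, Q) = -25 (h(k, Q) = 0 - 1*25 = 0 - 25 = -25)
A = 2/53 (A = -2/(59 - 112) = -2/(-53) = -2*(-1/53) = 2/53 ≈ 0.037736)
h(8, 11)*(-121) + A = -25*(-121) + 2/53 = 3025 + 2/53 = 160327/53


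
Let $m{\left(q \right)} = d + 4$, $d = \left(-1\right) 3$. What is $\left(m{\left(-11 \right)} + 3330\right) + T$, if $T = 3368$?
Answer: $6699$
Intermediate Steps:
$d = -3$
$m{\left(q \right)} = 1$ ($m{\left(q \right)} = -3 + 4 = 1$)
$\left(m{\left(-11 \right)} + 3330\right) + T = \left(1 + 3330\right) + 3368 = 3331 + 3368 = 6699$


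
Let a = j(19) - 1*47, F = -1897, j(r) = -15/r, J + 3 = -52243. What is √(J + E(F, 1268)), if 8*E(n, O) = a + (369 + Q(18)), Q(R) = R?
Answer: I*√301527986/76 ≈ 228.48*I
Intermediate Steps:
J = -52246 (J = -3 - 52243 = -52246)
a = -908/19 (a = -15/19 - 1*47 = -15*1/19 - 47 = -15/19 - 47 = -908/19 ≈ -47.789)
E(n, O) = 6445/152 (E(n, O) = (-908/19 + (369 + 18))/8 = (-908/19 + 387)/8 = (⅛)*(6445/19) = 6445/152)
√(J + E(F, 1268)) = √(-52246 + 6445/152) = √(-7934947/152) = I*√301527986/76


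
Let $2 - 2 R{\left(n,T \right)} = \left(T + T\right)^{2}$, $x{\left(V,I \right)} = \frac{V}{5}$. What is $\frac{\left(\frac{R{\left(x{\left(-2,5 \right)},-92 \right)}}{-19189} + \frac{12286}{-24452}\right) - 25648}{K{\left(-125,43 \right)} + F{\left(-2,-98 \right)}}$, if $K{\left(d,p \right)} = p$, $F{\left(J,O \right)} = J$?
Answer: $- \frac{6017052633197}{9618793274} \approx -625.55$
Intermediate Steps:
$x{\left(V,I \right)} = \frac{V}{5}$ ($x{\left(V,I \right)} = V \frac{1}{5} = \frac{V}{5}$)
$R{\left(n,T \right)} = 1 - 2 T^{2}$ ($R{\left(n,T \right)} = 1 - \frac{\left(T + T\right)^{2}}{2} = 1 - \frac{\left(2 T\right)^{2}}{2} = 1 - \frac{4 T^{2}}{2} = 1 - 2 T^{2}$)
$\frac{\left(\frac{R{\left(x{\left(-2,5 \right)},-92 \right)}}{-19189} + \frac{12286}{-24452}\right) - 25648}{K{\left(-125,43 \right)} + F{\left(-2,-98 \right)}} = \frac{\left(\frac{1 - 2 \left(-92\right)^{2}}{-19189} + \frac{12286}{-24452}\right) - 25648}{43 - 2} = \frac{\left(\left(1 - 16928\right) \left(- \frac{1}{19189}\right) + 12286 \left(- \frac{1}{24452}\right)\right) - 25648}{41} = \left(\left(\left(1 - 16928\right) \left(- \frac{1}{19189}\right) - \frac{6143}{12226}\right) - 25648\right) \frac{1}{41} = \left(\left(\left(-16927\right) \left(- \frac{1}{19189}\right) - \frac{6143}{12226}\right) - 25648\right) \frac{1}{41} = \left(\left(\frac{16927}{19189} - \frac{6143}{12226}\right) - 25648\right) \frac{1}{41} = \left(\frac{89071475}{234604714} - 25648\right) \frac{1}{41} = \left(- \frac{6017052633197}{234604714}\right) \frac{1}{41} = - \frac{6017052633197}{9618793274}$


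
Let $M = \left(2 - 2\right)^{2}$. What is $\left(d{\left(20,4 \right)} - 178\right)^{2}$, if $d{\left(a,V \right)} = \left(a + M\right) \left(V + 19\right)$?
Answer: $79524$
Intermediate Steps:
$M = 0$ ($M = 0^{2} = 0$)
$d{\left(a,V \right)} = a \left(19 + V\right)$ ($d{\left(a,V \right)} = \left(a + 0\right) \left(V + 19\right) = a \left(19 + V\right)$)
$\left(d{\left(20,4 \right)} - 178\right)^{2} = \left(20 \left(19 + 4\right) - 178\right)^{2} = \left(20 \cdot 23 - 178\right)^{2} = \left(460 - 178\right)^{2} = 282^{2} = 79524$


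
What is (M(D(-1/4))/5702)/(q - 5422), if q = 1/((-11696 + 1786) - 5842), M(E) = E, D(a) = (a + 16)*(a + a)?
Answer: 13783/54110297910 ≈ 2.5472e-7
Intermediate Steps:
D(a) = 2*a*(16 + a) (D(a) = (16 + a)*(2*a) = 2*a*(16 + a))
q = -1/15752 (q = 1/(-9910 - 5842) = 1/(-15752) = -1/15752 ≈ -6.3484e-5)
(M(D(-1/4))/5702)/(q - 5422) = ((2*(-1/4)*(16 - 1/4))/5702)/(-1/15752 - 5422) = ((2*(-1*¼)*(16 - 1*¼))*(1/5702))/(-85407345/15752) = ((2*(-¼)*(16 - ¼))*(1/5702))*(-15752/85407345) = ((2*(-¼)*(63/4))*(1/5702))*(-15752/85407345) = -63/8*1/5702*(-15752/85407345) = -63/45616*(-15752/85407345) = 13783/54110297910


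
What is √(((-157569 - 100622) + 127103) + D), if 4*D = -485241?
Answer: 3*I*√112177/2 ≈ 502.39*I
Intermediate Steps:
D = -485241/4 (D = (¼)*(-485241) = -485241/4 ≈ -1.2131e+5)
√(((-157569 - 100622) + 127103) + D) = √(((-157569 - 100622) + 127103) - 485241/4) = √((-258191 + 127103) - 485241/4) = √(-131088 - 485241/4) = √(-1009593/4) = 3*I*√112177/2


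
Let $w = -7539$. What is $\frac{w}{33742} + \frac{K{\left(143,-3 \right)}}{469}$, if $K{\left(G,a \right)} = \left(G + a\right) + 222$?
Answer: $\frac{8678813}{15824998} \approx 0.54842$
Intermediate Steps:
$K{\left(G,a \right)} = 222 + G + a$
$\frac{w}{33742} + \frac{K{\left(143,-3 \right)}}{469} = - \frac{7539}{33742} + \frac{222 + 143 - 3}{469} = \left(-7539\right) \frac{1}{33742} + 362 \cdot \frac{1}{469} = - \frac{7539}{33742} + \frac{362}{469} = \frac{8678813}{15824998}$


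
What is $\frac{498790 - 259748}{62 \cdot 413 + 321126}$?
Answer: $\frac{119521}{173366} \approx 0.68941$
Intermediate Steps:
$\frac{498790 - 259748}{62 \cdot 413 + 321126} = \frac{239042}{25606 + 321126} = \frac{239042}{346732} = 239042 \cdot \frac{1}{346732} = \frac{119521}{173366}$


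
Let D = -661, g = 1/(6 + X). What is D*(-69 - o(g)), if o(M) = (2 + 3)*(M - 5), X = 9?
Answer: 87913/3 ≈ 29304.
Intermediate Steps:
g = 1/15 (g = 1/(6 + 9) = 1/15 ≈ 0.066667)
o(M) = -25 + 5*M (o(M) = 5*(-5 + M) = -25 + 5*M)
D*(-69 - o(g)) = -661*(-69 - (-25 + 5*(1/15))) = -661*(-69 - (-25 + ⅓)) = -661*(-69 - 1*(-74/3)) = -661*(-69 + 74/3) = -661*(-133/3) = 87913/3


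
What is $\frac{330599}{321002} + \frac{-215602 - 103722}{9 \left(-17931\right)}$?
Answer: $\frac{155855378669}{51802981758} \approx 3.0086$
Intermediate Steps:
$\frac{330599}{321002} + \frac{-215602 - 103722}{9 \left(-17931\right)} = 330599 \cdot \frac{1}{321002} - \frac{319324}{-161379} = \frac{330599}{321002} - - \frac{319324}{161379} = \frac{330599}{321002} + \frac{319324}{161379} = \frac{155855378669}{51802981758}$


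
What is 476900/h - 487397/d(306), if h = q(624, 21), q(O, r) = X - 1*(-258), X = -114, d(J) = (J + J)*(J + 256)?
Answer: 1138588253/343944 ≈ 3310.4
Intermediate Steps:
d(J) = 2*J*(256 + J) (d(J) = (2*J)*(256 + J) = 2*J*(256 + J))
q(O, r) = 144 (q(O, r) = -114 - 1*(-258) = -114 + 258 = 144)
h = 144
476900/h - 487397/d(306) = 476900/144 - 487397*1/(612*(256 + 306)) = 476900*(1/144) - 487397/(2*306*562) = 119225/36 - 487397/343944 = 1138588253/343944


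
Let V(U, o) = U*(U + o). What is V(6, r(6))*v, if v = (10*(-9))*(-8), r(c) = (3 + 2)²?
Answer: 133920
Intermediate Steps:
r(c) = 25 (r(c) = 5² = 25)
v = 720 (v = -90*(-8) = 720)
V(6, r(6))*v = (6*(6 + 25))*720 = (6*31)*720 = 186*720 = 133920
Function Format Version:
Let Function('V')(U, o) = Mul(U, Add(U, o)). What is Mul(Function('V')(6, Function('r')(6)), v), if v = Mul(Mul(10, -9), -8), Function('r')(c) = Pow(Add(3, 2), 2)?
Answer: 133920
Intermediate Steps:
Function('r')(c) = 25 (Function('r')(c) = Pow(5, 2) = 25)
v = 720 (v = Mul(-90, -8) = 720)
Mul(Function('V')(6, Function('r')(6)), v) = Mul(Mul(6, Add(6, 25)), 720) = Mul(Mul(6, 31), 720) = Mul(186, 720) = 133920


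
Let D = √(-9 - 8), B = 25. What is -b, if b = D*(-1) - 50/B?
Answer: 2 + I*√17 ≈ 2.0 + 4.1231*I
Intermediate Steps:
D = I*√17 (D = √(-17) = I*√17 ≈ 4.1231*I)
b = -2 - I*√17 (b = (I*√17)*(-1) - 50/25 = -I*√17 - 50*1/25 = -I*√17 - 2 = -2 - I*√17 ≈ -2.0 - 4.1231*I)
-b = -(-2 - I*√17) = 2 + I*√17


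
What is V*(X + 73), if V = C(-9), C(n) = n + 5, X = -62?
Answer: -44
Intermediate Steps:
C(n) = 5 + n
V = -4 (V = 5 - 9 = -4)
V*(X + 73) = -4*(-62 + 73) = -4*11 = -44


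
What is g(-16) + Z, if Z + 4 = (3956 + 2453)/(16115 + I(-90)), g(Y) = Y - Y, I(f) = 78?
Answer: -58363/16193 ≈ -3.6042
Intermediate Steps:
g(Y) = 0
Z = -58363/16193 (Z = -4 + (3956 + 2453)/(16115 + 78) = -4 + 6409/16193 = -58363/16193 ≈ -3.6042)
g(-16) + Z = 0 - 58363/16193 = -58363/16193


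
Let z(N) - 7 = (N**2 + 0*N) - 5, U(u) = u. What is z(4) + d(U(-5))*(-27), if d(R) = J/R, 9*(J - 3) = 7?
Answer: 192/5 ≈ 38.400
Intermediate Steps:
J = 34/9 (J = 3 + (1/9)*7 = 3 + 7/9 = 34/9 ≈ 3.7778)
d(R) = 34/(9*R)
z(N) = 2 + N**2 (z(N) = 7 + ((N**2 + 0*N) - 5) = 7 + ((N**2 + 0) - 5) = 7 + (N**2 - 5) = 7 + (-5 + N**2) = 2 + N**2)
z(4) + d(U(-5))*(-27) = (2 + 4**2) + ((34/9)/(-5))*(-27) = (2 + 16) + ((34/9)*(-1/5))*(-27) = 18 - 34/45*(-27) = 18 + 102/5 = 192/5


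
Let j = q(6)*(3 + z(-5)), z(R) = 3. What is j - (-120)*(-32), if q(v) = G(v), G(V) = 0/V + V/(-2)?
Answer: -3858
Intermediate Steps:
G(V) = -V/2 (G(V) = 0 + V*(-½) = 0 - V/2 = -V/2)
q(v) = -v/2
j = -18 (j = (-½*6)*(3 + 3) = -3*6 = -18)
j - (-120)*(-32) = -18 - (-120)*(-32) = -18 - 1*3840 = -18 - 3840 = -3858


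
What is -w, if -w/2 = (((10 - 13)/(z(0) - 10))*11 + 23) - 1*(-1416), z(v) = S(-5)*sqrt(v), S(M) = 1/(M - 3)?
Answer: 14423/5 ≈ 2884.6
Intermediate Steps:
S(M) = 1/(-3 + M)
z(v) = -sqrt(v)/8 (z(v) = sqrt(v)/(-3 - 5) = sqrt(v)/(-8) = -sqrt(v)/8)
w = -14423/5 (w = -2*((((10 - 13)/(-sqrt(0)/8 - 10))*11 + 23) - 1*(-1416)) = -2*((-3/(-1/8*0 - 10)*11 + 23) + 1416) = -2*((-3/(0 - 10)*11 + 23) + 1416) = -2*((-3/(-10)*11 + 23) + 1416) = -2*((-3*(-1/10)*11 + 23) + 1416) = -2*(((3/10)*11 + 23) + 1416) = -2*((33/10 + 23) + 1416) = -2*(263/10 + 1416) = -2*14423/10 = -14423/5 ≈ -2884.6)
-w = -1*(-14423/5) = 14423/5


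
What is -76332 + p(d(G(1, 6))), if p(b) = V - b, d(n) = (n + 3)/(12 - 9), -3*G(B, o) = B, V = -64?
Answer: -687572/9 ≈ -76397.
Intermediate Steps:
G(B, o) = -B/3
d(n) = 1 + n/3 (d(n) = (3 + n)/3 = (3 + n)*(⅓) = 1 + n/3)
p(b) = -64 - b
-76332 + p(d(G(1, 6))) = -76332 + (-64 - (1 + (-⅓*1)/3)) = -76332 + (-64 - (1 + (⅓)*(-⅓))) = -76332 + (-64 - (1 - ⅑)) = -76332 + (-64 - 1*8/9) = -76332 + (-64 - 8/9) = -76332 - 584/9 = -687572/9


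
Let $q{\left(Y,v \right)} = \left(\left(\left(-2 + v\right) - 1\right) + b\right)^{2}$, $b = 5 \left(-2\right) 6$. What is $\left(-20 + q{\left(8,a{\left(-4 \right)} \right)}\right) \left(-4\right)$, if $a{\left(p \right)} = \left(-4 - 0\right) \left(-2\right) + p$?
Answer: $-13844$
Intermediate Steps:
$a{\left(p \right)} = 8 + p$ ($a{\left(p \right)} = \left(-4 + 0\right) \left(-2\right) + p = \left(-4\right) \left(-2\right) + p = 8 + p$)
$b = -60$ ($b = \left(-10\right) 6 = -60$)
$q{\left(Y,v \right)} = \left(-63 + v\right)^{2}$ ($q{\left(Y,v \right)} = \left(\left(\left(-2 + v\right) - 1\right) - 60\right)^{2} = \left(\left(-3 + v\right) - 60\right)^{2} = \left(-63 + v\right)^{2}$)
$\left(-20 + q{\left(8,a{\left(-4 \right)} \right)}\right) \left(-4\right) = \left(-20 + \left(-63 + \left(8 - 4\right)\right)^{2}\right) \left(-4\right) = \left(-20 + \left(-63 + 4\right)^{2}\right) \left(-4\right) = \left(-20 + \left(-59\right)^{2}\right) \left(-4\right) = \left(-20 + 3481\right) \left(-4\right) = 3461 \left(-4\right) = -13844$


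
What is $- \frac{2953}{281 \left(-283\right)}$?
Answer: $\frac{2953}{79523} \approx 0.037134$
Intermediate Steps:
$- \frac{2953}{281 \left(-283\right)} = - \frac{2953}{-79523} = \left(-2953\right) \left(- \frac{1}{79523}\right) = \frac{2953}{79523}$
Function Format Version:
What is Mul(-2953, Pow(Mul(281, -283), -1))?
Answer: Rational(2953, 79523) ≈ 0.037134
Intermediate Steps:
Mul(-2953, Pow(Mul(281, -283), -1)) = Mul(-2953, Pow(-79523, -1)) = Mul(-2953, Rational(-1, 79523)) = Rational(2953, 79523)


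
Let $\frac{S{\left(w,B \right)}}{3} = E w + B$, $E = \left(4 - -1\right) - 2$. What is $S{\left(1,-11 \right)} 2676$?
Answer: $-64224$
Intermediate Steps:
$E = 3$ ($E = \left(4 + 1\right) - 2 = 5 - 2 = 3$)
$S{\left(w,B \right)} = 3 B + 9 w$ ($S{\left(w,B \right)} = 3 \left(3 w + B\right) = 3 \left(B + 3 w\right) = 3 B + 9 w$)
$S{\left(1,-11 \right)} 2676 = \left(3 \left(-11\right) + 9 \cdot 1\right) 2676 = \left(-33 + 9\right) 2676 = \left(-24\right) 2676 = -64224$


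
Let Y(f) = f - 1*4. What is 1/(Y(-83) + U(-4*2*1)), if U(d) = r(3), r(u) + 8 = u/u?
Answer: -1/94 ≈ -0.010638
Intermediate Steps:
Y(f) = -4 + f (Y(f) = f - 4 = -4 + f)
r(u) = -7 (r(u) = -8 + u/u = -8 + 1 = -7)
U(d) = -7
1/(Y(-83) + U(-4*2*1)) = 1/((-4 - 83) - 7) = 1/(-87 - 7) = 1/(-94) = -1/94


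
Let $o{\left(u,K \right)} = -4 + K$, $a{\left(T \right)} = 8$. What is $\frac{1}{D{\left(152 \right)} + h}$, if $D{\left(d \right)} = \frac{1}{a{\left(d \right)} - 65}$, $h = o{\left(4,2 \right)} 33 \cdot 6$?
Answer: $- \frac{57}{22573} \approx -0.0025251$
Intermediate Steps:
$h = -396$ ($h = \left(-4 + 2\right) 33 \cdot 6 = \left(-2\right) 33 \cdot 6 = \left(-66\right) 6 = -396$)
$D{\left(d \right)} = - \frac{1}{57}$ ($D{\left(d \right)} = \frac{1}{8 - 65} = \frac{1}{-57} = - \frac{1}{57}$)
$\frac{1}{D{\left(152 \right)} + h} = \frac{1}{- \frac{1}{57} - 396} = \frac{1}{- \frac{22573}{57}} = - \frac{57}{22573}$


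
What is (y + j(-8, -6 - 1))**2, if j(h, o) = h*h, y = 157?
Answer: 48841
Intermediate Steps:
j(h, o) = h**2
(y + j(-8, -6 - 1))**2 = (157 + (-8)**2)**2 = (157 + 64)**2 = 221**2 = 48841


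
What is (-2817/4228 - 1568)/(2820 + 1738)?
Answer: -6632321/19271224 ≈ -0.34416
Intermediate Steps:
(-2817/4228 - 1568)/(2820 + 1738) = (-2817*1/4228 - 1568)/4558 = (-2817/4228 - 1568)*(1/4558) = -6632321/4228*1/4558 = -6632321/19271224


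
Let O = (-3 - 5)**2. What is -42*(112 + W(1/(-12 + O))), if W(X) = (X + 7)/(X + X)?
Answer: -12369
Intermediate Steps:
O = 64 (O = (-8)**2 = 64)
W(X) = (7 + X)/(2*X) (W(X) = (7 + X)/((2*X)) = (7 + X)*(1/(2*X)) = (7 + X)/(2*X))
-42*(112 + W(1/(-12 + O))) = -42*(112 + (7 + 1/(-12 + 64))/(2*(1/(-12 + 64)))) = -42*(112 + (7 + 1/52)/(2*(1/52))) = -42*(112 + (1/2)*52*(365/52)) = -42*(112 + 365/2) = -42*589/2 = -12369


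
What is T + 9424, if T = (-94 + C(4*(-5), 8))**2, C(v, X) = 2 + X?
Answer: 16480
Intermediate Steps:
T = 7056 (T = (-94 + (2 + 8))**2 = (-94 + 10)**2 = (-84)**2 = 7056)
T + 9424 = 7056 + 9424 = 16480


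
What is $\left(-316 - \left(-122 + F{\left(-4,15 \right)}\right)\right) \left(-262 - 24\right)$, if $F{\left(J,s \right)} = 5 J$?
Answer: $49764$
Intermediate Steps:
$\left(-316 - \left(-122 + F{\left(-4,15 \right)}\right)\right) \left(-262 - 24\right) = \left(-316 + \left(122 - 5 \left(-4\right)\right)\right) \left(-262 - 24\right) = \left(-316 + \left(122 - -20\right)\right) \left(-286\right) = \left(-316 + \left(122 + 20\right)\right) \left(-286\right) = \left(-316 + 142\right) \left(-286\right) = \left(-174\right) \left(-286\right) = 49764$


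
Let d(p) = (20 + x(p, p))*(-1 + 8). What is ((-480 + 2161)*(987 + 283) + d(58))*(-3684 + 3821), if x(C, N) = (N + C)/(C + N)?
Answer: 292497329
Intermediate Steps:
x(C, N) = 1 (x(C, N) = (C + N)/(C + N) = 1)
d(p) = 147 (d(p) = (20 + 1)*(-1 + 8) = 21*7 = 147)
((-480 + 2161)*(987 + 283) + d(58))*(-3684 + 3821) = ((-480 + 2161)*(987 + 283) + 147)*(-3684 + 3821) = (1681*1270 + 147)*137 = (2134870 + 147)*137 = 2135017*137 = 292497329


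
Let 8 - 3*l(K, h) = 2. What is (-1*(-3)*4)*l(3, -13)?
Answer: 24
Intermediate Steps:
l(K, h) = 2 (l(K, h) = 8/3 - ⅓*2 = 8/3 - ⅔ = 2)
(-1*(-3)*4)*l(3, -13) = (-1*(-3)*4)*2 = (3*4)*2 = 12*2 = 24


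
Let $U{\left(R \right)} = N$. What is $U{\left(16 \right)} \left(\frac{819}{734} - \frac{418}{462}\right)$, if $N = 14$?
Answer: $\frac{3253}{1101} \approx 2.9546$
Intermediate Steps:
$U{\left(R \right)} = 14$
$U{\left(16 \right)} \left(\frac{819}{734} - \frac{418}{462}\right) = 14 \left(\frac{819}{734} - \frac{418}{462}\right) = 14 \left(819 \cdot \frac{1}{734} - \frac{19}{21}\right) = 14 \left(\frac{819}{734} - \frac{19}{21}\right) = 14 \cdot \frac{3253}{15414} = \frac{3253}{1101}$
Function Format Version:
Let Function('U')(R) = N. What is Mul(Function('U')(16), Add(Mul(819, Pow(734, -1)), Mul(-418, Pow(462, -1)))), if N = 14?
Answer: Rational(3253, 1101) ≈ 2.9546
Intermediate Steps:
Function('U')(R) = 14
Mul(Function('U')(16), Add(Mul(819, Pow(734, -1)), Mul(-418, Pow(462, -1)))) = Mul(14, Add(Mul(819, Pow(734, -1)), Mul(-418, Pow(462, -1)))) = Mul(14, Add(Mul(819, Rational(1, 734)), Mul(-418, Rational(1, 462)))) = Mul(14, Add(Rational(819, 734), Rational(-19, 21))) = Mul(14, Rational(3253, 15414)) = Rational(3253, 1101)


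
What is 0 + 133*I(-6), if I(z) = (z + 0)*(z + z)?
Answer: 9576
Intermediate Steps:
I(z) = 2*z**2 (I(z) = z*(2*z) = 2*z**2)
0 + 133*I(-6) = 0 + 133*(2*(-6)**2) = 0 + 133*(2*36) = 0 + 133*72 = 0 + 9576 = 9576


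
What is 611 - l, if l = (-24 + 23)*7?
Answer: 618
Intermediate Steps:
l = -7 (l = -1*7 = -7)
611 - l = 611 - 1*(-7) = 611 + 7 = 618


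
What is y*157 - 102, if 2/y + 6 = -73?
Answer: -8372/79 ≈ -105.97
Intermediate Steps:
y = -2/79 (y = 2/(-6 - 73) = 2/(-79) = 2*(-1/79) = -2/79 ≈ -0.025316)
y*157 - 102 = -2/79*157 - 102 = -314/79 - 102 = -8372/79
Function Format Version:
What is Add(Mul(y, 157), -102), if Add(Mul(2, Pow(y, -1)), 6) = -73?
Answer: Rational(-8372, 79) ≈ -105.97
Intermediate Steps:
y = Rational(-2, 79) (y = Mul(2, Pow(Add(-6, -73), -1)) = Mul(2, Pow(-79, -1)) = Mul(2, Rational(-1, 79)) = Rational(-2, 79) ≈ -0.025316)
Add(Mul(y, 157), -102) = Add(Mul(Rational(-2, 79), 157), -102) = Add(Rational(-314, 79), -102) = Rational(-8372, 79)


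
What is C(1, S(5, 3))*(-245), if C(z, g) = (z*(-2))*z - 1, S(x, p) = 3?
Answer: 735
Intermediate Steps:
C(z, g) = -1 - 2*z**2 (C(z, g) = (-2*z)*z - 1 = -2*z**2 - 1 = -1 - 2*z**2)
C(1, S(5, 3))*(-245) = (-1 - 2*1**2)*(-245) = (-1 - 2*1)*(-245) = (-1 - 2)*(-245) = -3*(-245) = 735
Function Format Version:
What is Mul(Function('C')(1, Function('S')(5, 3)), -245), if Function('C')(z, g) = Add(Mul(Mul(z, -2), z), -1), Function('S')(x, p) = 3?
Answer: 735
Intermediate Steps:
Function('C')(z, g) = Add(-1, Mul(-2, Pow(z, 2))) (Function('C')(z, g) = Add(Mul(Mul(-2, z), z), -1) = Add(Mul(-2, Pow(z, 2)), -1) = Add(-1, Mul(-2, Pow(z, 2))))
Mul(Function('C')(1, Function('S')(5, 3)), -245) = Mul(Add(-1, Mul(-2, Pow(1, 2))), -245) = Mul(Add(-1, Mul(-2, 1)), -245) = Mul(Add(-1, -2), -245) = Mul(-3, -245) = 735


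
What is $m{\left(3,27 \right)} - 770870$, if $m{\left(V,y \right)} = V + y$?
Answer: $-770840$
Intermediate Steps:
$m{\left(3,27 \right)} - 770870 = \left(3 + 27\right) - 770870 = 30 - 770870 = -770840$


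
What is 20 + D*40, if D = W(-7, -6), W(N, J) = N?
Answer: -260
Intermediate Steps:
D = -7
20 + D*40 = 20 - 7*40 = 20 - 280 = -260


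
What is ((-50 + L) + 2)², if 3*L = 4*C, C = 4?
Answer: 16384/9 ≈ 1820.4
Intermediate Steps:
L = 16/3 (L = (4*4)/3 = (⅓)*16 = 16/3 ≈ 5.3333)
((-50 + L) + 2)² = ((-50 + 16/3) + 2)² = (-134/3 + 2)² = (-128/3)² = 16384/9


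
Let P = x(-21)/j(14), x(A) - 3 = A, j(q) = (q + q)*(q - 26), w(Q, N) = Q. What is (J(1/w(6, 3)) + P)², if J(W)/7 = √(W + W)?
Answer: 153691/9408 + √3/4 ≈ 16.769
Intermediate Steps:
j(q) = 2*q*(-26 + q) (j(q) = (2*q)*(-26 + q) = 2*q*(-26 + q))
x(A) = 3 + A
J(W) = 7*√2*√W (J(W) = 7*√(W + W) = 7*√(2*W) = 7*(√2*√W) = 7*√2*√W)
P = 3/56 (P = (3 - 21)/((2*14*(-26 + 14))) = -18/(2*14*(-12)) = -18/(-336) = -18*(-1/336) = 3/56 ≈ 0.053571)
(J(1/w(6, 3)) + P)² = (7*√2*√(1/6) + 3/56)² = (7*√2*√(⅙) + 3/56)² = (7*√2*(√6/6) + 3/56)² = (7*√3/3 + 3/56)² = (3/56 + 7*√3/3)²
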